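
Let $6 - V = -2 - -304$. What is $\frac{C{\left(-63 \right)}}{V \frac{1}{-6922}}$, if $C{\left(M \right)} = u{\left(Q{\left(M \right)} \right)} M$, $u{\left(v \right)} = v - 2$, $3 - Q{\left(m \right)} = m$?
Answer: $- \frac{3488688}{37} \approx -94289.0$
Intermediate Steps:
$Q{\left(m \right)} = 3 - m$
$u{\left(v \right)} = -2 + v$
$V = -296$ ($V = 6 - \left(-2 - -304\right) = 6 - \left(-2 + 304\right) = 6 - 302 = -296$)
$C{\left(M \right)} = M \left(1 - M\right)$ ($C{\left(M \right)} = \left(-2 - \left(-3 + M\right)\right) M = \left(1 - M\right) M = M \left(1 - M\right)$)
$\frac{C{\left(-63 \right)}}{V \frac{1}{-6922}} = \frac{\left(-63\right) \left(1 - -63\right)}{\left(-296\right) \frac{1}{-6922}} = \frac{\left(-63\right) \left(1 + 63\right)}{\left(-296\right) \left(- \frac{1}{6922}\right)} = \frac{\left(-63\right) 64}{\frac{148}{3461}} = \left(-4032\right) \frac{3461}{148} = - \frac{3488688}{37}$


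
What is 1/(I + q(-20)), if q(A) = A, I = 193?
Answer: 1/173 ≈ 0.0057803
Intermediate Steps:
1/(I + q(-20)) = 1/(193 - 20) = 1/173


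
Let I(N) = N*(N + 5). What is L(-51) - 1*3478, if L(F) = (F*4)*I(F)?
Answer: -482062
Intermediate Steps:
I(N) = N*(5 + N)
L(F) = 4*F**2*(5 + F) (L(F) = (F*4)*(F*(5 + F)) = (4*F)*(F*(5 + F)) = 4*F**2*(5 + F))
L(-51) - 1*3478 = 4*(-51)**2*(5 - 51) - 1*3478 = 4*2601*(-46) - 3478 = -478584 - 3478 = -482062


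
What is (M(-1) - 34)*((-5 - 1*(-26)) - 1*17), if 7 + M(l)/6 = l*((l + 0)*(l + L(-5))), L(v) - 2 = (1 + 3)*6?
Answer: 296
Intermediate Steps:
L(v) = 26 (L(v) = 2 + (1 + 3)*6 = 2 + 4*6 = 2 + 24 = 26)
M(l) = -42 + 6*l²*(26 + l) (M(l) = -42 + 6*(l*((l + 0)*(l + 26))) = -42 + 6*(l*(l*(26 + l))) = -42 + 6*(l²*(26 + l)) = -42 + 6*l²*(26 + l))
(M(-1) - 34)*((-5 - 1*(-26)) - 1*17) = ((-42 + 6*(-1)³ + 156*(-1)²) - 34)*((-5 - 1*(-26)) - 1*17) = ((-42 + 6*(-1) + 156*1) - 34)*((-5 + 26) - 17) = ((-42 - 6 + 156) - 34)*(21 - 17) = (108 - 34)*4 = 74*4 = 296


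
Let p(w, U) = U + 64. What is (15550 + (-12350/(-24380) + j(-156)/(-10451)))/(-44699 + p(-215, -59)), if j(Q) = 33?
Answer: -396219642431/1138782471372 ≈ -0.34793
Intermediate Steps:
p(w, U) = 64 + U
(15550 + (-12350/(-24380) + j(-156)/(-10451)))/(-44699 + p(-215, -59)) = (15550 + (-12350/(-24380) + 33/(-10451)))/(-44699 + (64 - 59)) = (15550 + (-12350*(-1/24380) + 33*(-1/10451)))/(-44699 + 5) = (15550 + (1235/2438 - 33/10451))/(-44694) = (15550 + 12826531/25479538)*(-1/44694) = (396219642431/25479538)*(-1/44694) = -396219642431/1138782471372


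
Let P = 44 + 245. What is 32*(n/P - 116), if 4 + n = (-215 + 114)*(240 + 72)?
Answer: -2081280/289 ≈ -7201.7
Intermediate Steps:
n = -31516 (n = -4 + (-215 + 114)*(240 + 72) = -4 - 101*312 = -4 - 31512 = -31516)
P = 289
32*(n/P - 116) = 32*(-31516/289 - 116) = 32*(-65040/289) = -2081280/289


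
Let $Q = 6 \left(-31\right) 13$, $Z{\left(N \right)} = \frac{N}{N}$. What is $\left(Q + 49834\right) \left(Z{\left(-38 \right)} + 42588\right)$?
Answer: $2019400024$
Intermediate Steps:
$Z{\left(N \right)} = 1$
$Q = -2418$ ($Q = \left(-186\right) 13 = -2418$)
$\left(Q + 49834\right) \left(Z{\left(-38 \right)} + 42588\right) = \left(-2418 + 49834\right) \left(1 + 42588\right) = 47416 \cdot 42589 = 2019400024$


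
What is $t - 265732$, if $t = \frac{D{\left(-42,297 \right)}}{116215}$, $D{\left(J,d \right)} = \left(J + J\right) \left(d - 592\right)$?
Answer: $- \frac{6176403920}{23243} \approx -2.6573 \cdot 10^{5}$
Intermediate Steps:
$D{\left(J,d \right)} = 2 J \left(-592 + d\right)$
$t = \frac{4956}{23243}$ ($t = \frac{2 \left(-42\right) \left(-592 + 297\right)}{116215} = 2 \left(-42\right) \left(-295\right) \frac{1}{116215} = 24780 \cdot \frac{1}{116215} = \frac{4956}{23243} \approx 0.21323$)
$t - 265732 = \frac{4956}{23243} - 265732 = - \frac{6176403920}{23243}$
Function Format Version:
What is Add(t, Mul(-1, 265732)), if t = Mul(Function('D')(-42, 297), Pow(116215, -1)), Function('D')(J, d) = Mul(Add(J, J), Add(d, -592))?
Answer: Rational(-6176403920, 23243) ≈ -2.6573e+5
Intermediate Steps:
Function('D')(J, d) = Mul(2, J, Add(-592, d)) (Function('D')(J, d) = Mul(Mul(2, J), Add(-592, d)) = Mul(2, J, Add(-592, d)))
t = Rational(4956, 23243) (t = Mul(Mul(2, -42, Add(-592, 297)), Pow(116215, -1)) = Mul(Mul(2, -42, -295), Rational(1, 116215)) = Mul(24780, Rational(1, 116215)) = Rational(4956, 23243) ≈ 0.21323)
Add(t, Mul(-1, 265732)) = Add(Rational(4956, 23243), Mul(-1, 265732)) = Add(Rational(4956, 23243), -265732) = Rational(-6176403920, 23243)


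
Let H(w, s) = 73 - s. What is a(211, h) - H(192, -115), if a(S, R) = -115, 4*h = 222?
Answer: -303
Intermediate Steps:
h = 111/2 (h = (¼)*222 = 111/2 ≈ 55.500)
a(211, h) - H(192, -115) = -115 - (73 - 1*(-115)) = -115 - (73 + 115) = -115 - 1*188 = -115 - 188 = -303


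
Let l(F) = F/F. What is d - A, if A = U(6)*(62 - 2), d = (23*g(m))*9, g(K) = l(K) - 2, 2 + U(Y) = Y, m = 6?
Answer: -447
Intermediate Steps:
U(Y) = -2 + Y
l(F) = 1
g(K) = -1 (g(K) = 1 - 2 = -1)
d = -207 (d = (23*(-1))*9 = -23*9 = -207)
A = 240 (A = (-2 + 6)*(62 - 2) = 4*60 = 240)
d - A = -207 - 1*240 = -207 - 240 = -447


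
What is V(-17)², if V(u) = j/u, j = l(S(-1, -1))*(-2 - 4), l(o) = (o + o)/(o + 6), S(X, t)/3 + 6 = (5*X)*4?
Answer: 169/289 ≈ 0.58477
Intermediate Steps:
S(X, t) = -18 + 60*X (S(X, t) = -18 + 3*((5*X)*4) = -18 + 3*(20*X) = -18 + 60*X)
l(o) = 2*o/(6 + o) (l(o) = (2*o)/(6 + o) = 2*o/(6 + o))
j = -13 (j = (2*(-18 + 60*(-1))/(6 + (-18 + 60*(-1))))*(-2 - 4) = (2*(-18 - 60)/(6 + (-18 - 60)))*(-6) = (2*(-78)/(6 - 78))*(-6) = (2*(-78)/(-72))*(-6) = (2*(-78)*(-1/72))*(-6) = (13/6)*(-6) = -13)
V(u) = -13/u
V(-17)² = (-13/(-17))² = (-13*(-1/17))² = (13/17)² = 169/289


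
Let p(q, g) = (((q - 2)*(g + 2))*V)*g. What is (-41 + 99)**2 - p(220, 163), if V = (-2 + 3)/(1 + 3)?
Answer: -2924827/2 ≈ -1.4624e+6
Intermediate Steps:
V = 1/4 ≈ 0.25000
p(q, g) = g*(-2 + q)*(2 + g)/4 (p(q, g) = (((q - 2)*(g + 2))*(1/4))*g = (((-2 + q)*(2 + g))*(1/4))*g = ((-2 + q)*(2 + g)/4)*g = g*(-2 + q)*(2 + g)/4)
(-41 + 99)**2 - p(220, 163) = (-41 + 99)**2 - 163*(-4 - 2*163 + 2*220 + 163*220)/4 = 58**2 - 163*(-4 - 326 + 440 + 35860)/4 = 3364 - 163*35970/4 = 3364 - 1*2931555/2 = 3364 - 2931555/2 = -2924827/2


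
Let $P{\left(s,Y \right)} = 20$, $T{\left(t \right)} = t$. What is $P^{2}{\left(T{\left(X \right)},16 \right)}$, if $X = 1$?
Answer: $400$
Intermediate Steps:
$P^{2}{\left(T{\left(X \right)},16 \right)} = 20^{2} = 400$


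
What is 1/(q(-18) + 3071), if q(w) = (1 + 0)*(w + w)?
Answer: 1/3035 ≈ 0.00032949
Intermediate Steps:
q(w) = 2*w (q(w) = 1*(2*w) = 2*w)
1/(q(-18) + 3071) = 1/(2*(-18) + 3071) = 1/(-36 + 3071) = 1/3035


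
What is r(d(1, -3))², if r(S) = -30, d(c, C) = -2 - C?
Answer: 900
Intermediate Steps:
r(d(1, -3))² = (-30)² = 900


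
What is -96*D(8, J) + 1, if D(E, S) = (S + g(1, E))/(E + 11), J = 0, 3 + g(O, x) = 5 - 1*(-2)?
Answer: -365/19 ≈ -19.211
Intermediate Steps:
g(O, x) = 4 (g(O, x) = -3 + (5 - 1*(-2)) = -3 + (5 + 2) = -3 + 7 = 4)
D(E, S) = (4 + S)/(11 + E) (D(E, S) = (S + 4)/(E + 11) = (4 + S)/(11 + E))
-96*D(8, J) + 1 = -96*(4 + 0)/(11 + 8) + 1 = -96*4/19 + 1 = -384/19 + 1 = -365/19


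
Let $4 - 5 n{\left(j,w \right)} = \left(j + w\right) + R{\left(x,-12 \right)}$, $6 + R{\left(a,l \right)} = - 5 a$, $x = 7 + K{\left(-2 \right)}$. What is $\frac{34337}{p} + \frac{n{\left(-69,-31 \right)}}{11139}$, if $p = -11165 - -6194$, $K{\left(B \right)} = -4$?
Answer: $- \frac{42483952}{6152441} \approx -6.9052$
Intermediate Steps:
$p = -4971$ ($p = -11165 + 6194 = -4971$)
$x = 3$ ($x = 7 - 4 = 3$)
$R{\left(a,l \right)} = -6 - 5 a$
$n{\left(j,w \right)} = 5 - \frac{j}{5} - \frac{w}{5}$ ($n{\left(j,w \right)} = \frac{4}{5} - \frac{\left(j + w\right) - 21}{5} = \frac{4}{5} - \frac{-21 + j + w}{5} = \frac{4}{5} - \left(- \frac{21}{5} + \frac{j}{5} + \frac{w}{5}\right) = 5 - \frac{j}{5} - \frac{w}{5}$)
$\frac{34337}{p} + \frac{n{\left(-69,-31 \right)}}{11139} = \frac{34337}{-4971} + \frac{5 - - \frac{69}{5} - - \frac{31}{5}}{11139} = 34337 \left(- \frac{1}{4971}\right) + \left(5 + \frac{69}{5} + \frac{31}{5}\right) \frac{1}{11139} = - \frac{34337}{4971} + 25 \cdot \frac{1}{11139} = - \frac{34337}{4971} + \frac{25}{11139} = - \frac{42483952}{6152441}$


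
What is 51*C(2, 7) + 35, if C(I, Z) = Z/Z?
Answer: 86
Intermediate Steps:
C(I, Z) = 1
51*C(2, 7) + 35 = 51*1 + 35 = 51 + 35 = 86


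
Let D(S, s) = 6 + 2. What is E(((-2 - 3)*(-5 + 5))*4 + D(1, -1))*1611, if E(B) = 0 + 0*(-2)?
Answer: 0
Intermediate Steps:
D(S, s) = 8
E(B) = 0 (E(B) = 0 + 0 = 0)
E(((-2 - 3)*(-5 + 5))*4 + D(1, -1))*1611 = 0*1611 = 0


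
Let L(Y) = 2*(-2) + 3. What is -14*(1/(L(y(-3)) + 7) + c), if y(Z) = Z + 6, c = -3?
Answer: 119/3 ≈ 39.667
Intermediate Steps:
y(Z) = 6 + Z
L(Y) = -1 (L(Y) = -4 + 3 = -1)
-14*(1/(L(y(-3)) + 7) + c) = -14*(1/(-1 + 7) - 3) = -14*(1/6 - 3) = -14*(⅙ - 3) = -14*(-17/6) = 119/3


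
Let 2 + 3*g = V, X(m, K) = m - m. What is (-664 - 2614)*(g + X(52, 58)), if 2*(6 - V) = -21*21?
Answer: -735911/3 ≈ -2.4530e+5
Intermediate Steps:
X(m, K) = 0
V = 453/2 (V = 6 - (-21)*21/2 = 6 - ½*(-441) = 6 + 441/2 = 453/2 ≈ 226.50)
g = 449/6 (g = -⅔ + (⅓)*(453/2) = -⅔ + 151/2 = 449/6 ≈ 74.833)
(-664 - 2614)*(g + X(52, 58)) = (-664 - 2614)*(449/6 + 0) = -3278*449/6 = -735911/3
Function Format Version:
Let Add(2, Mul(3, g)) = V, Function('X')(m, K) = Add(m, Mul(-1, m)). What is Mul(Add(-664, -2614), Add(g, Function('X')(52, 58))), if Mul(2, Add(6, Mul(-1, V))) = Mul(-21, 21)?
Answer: Rational(-735911, 3) ≈ -2.4530e+5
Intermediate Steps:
Function('X')(m, K) = 0
V = Rational(453, 2) (V = Add(6, Mul(Rational(-1, 2), Mul(-21, 21))) = Add(6, Mul(Rational(-1, 2), -441)) = Add(6, Rational(441, 2)) = Rational(453, 2) ≈ 226.50)
g = Rational(449, 6) (g = Add(Rational(-2, 3), Mul(Rational(1, 3), Rational(453, 2))) = Add(Rational(-2, 3), Rational(151, 2)) = Rational(449, 6) ≈ 74.833)
Mul(Add(-664, -2614), Add(g, Function('X')(52, 58))) = Mul(Add(-664, -2614), Add(Rational(449, 6), 0)) = Mul(-3278, Rational(449, 6)) = Rational(-735911, 3)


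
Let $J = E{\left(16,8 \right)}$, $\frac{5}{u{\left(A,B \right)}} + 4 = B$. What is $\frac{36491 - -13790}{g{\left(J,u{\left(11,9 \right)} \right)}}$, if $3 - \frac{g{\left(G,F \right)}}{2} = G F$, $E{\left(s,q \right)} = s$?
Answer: $- \frac{50281}{26} \approx -1933.9$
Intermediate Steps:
$u{\left(A,B \right)} = \frac{5}{-4 + B}$
$J = 16$
$g{\left(G,F \right)} = 6 - 2 F G$ ($g{\left(G,F \right)} = 6 - 2 G F = 6 - 2 F G$)
$\frac{36491 - -13790}{g{\left(J,u{\left(11,9 \right)} \right)}} = \frac{36491 - -13790}{6 - 2 \frac{5}{-4 + 9} \cdot 16} = \frac{36491 + 13790}{6 - 2 \cdot \frac{5}{5} \cdot 16} = \frac{50281}{6 - 2 \cdot 5 \cdot \frac{1}{5} \cdot 16} = \frac{50281}{6 - 2 \cdot 16} = \frac{50281}{6 - 32} = \frac{50281}{-26} = 50281 \left(- \frac{1}{26}\right) = - \frac{50281}{26}$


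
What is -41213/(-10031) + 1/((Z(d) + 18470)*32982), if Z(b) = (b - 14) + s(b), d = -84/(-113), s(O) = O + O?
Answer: 2835173986232983/690064548674760 ≈ 4.1086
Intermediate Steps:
s(O) = 2*O
d = 84/113 (d = -84*(-1/113) = 84/113 ≈ 0.74336)
Z(b) = -14 + 3*b (Z(b) = (b - 14) + 2*b = (-14 + b) + 2*b = -14 + 3*b)
-41213/(-10031) + 1/((Z(d) + 18470)*32982) = -41213/(-10031) + 1/(((-14 + 3*(84/113)) + 18470)*32982) = -41213*(-1/10031) + (1/32982)/((-14 + 252/113) + 18470) = 41213/10031 + (1/32982)/(-1330/113 + 18470) = 41213/10031 + (1/32982)/(2085780/113) = 41213/10031 + (113/2085780)*(1/32982) = 41213/10031 + 113/68793195960 = 2835173986232983/690064548674760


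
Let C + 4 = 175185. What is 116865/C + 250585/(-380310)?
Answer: 109439453/13324617222 ≈ 0.0082133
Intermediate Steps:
C = 175181 (C = -4 + 175185 = 175181)
116865/C + 250585/(-380310) = 116865/175181 + 250585/(-380310) = 116865*(1/175181) + 250585*(-1/380310) = 116865/175181 - 50117/76062 = 109439453/13324617222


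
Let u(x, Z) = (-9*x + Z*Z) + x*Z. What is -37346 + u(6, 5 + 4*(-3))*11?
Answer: -37863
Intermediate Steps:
u(x, Z) = Z² - 9*x + Z*x (u(x, Z) = (-9*x + Z²) + Z*x = (Z² - 9*x) + Z*x = Z² - 9*x + Z*x)
-37346 + u(6, 5 + 4*(-3))*11 = -37346 + ((5 + 4*(-3))² - 9*6 + (5 + 4*(-3))*6)*11 = -37346 + ((5 - 12)² - 54 + (5 - 12)*6)*11 = -37346 + ((-7)² - 54 - 7*6)*11 = -37346 + (49 - 54 - 42)*11 = -37346 - 47*11 = -37346 - 517 = -37863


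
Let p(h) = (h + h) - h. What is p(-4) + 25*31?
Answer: 771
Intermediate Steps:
p(h) = h (p(h) = 2*h - h = h)
p(-4) + 25*31 = -4 + 25*31 = -4 + 775 = 771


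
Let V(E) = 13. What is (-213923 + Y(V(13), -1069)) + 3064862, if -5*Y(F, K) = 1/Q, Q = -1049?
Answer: 14953175056/5245 ≈ 2.8509e+6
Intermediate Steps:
Y(F, K) = 1/5245 (Y(F, K) = -⅕/(-1049) = -⅕*(-1/1049) = 1/5245)
(-213923 + Y(V(13), -1069)) + 3064862 = (-213923 + 1/5245) + 3064862 = -1122026134/5245 + 3064862 = 14953175056/5245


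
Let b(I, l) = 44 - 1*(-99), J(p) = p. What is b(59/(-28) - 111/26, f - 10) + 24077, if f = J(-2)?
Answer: 24220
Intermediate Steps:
f = -2
b(I, l) = 143 (b(I, l) = 44 + 99 = 143)
b(59/(-28) - 111/26, f - 10) + 24077 = 143 + 24077 = 24220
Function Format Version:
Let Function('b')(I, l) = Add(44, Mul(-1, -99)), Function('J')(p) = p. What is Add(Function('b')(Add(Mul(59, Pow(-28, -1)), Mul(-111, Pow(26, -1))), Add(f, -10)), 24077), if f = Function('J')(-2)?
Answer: 24220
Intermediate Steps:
f = -2
Function('b')(I, l) = 143 (Function('b')(I, l) = Add(44, 99) = 143)
Add(Function('b')(Add(Mul(59, Pow(-28, -1)), Mul(-111, Pow(26, -1))), Add(f, -10)), 24077) = Add(143, 24077) = 24220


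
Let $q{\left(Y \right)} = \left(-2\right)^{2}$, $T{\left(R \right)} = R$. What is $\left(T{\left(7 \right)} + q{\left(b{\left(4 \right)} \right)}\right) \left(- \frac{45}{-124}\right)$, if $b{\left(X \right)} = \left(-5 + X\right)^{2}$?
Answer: $\frac{495}{124} \approx 3.9919$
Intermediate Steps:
$q{\left(Y \right)} = 4$
$\left(T{\left(7 \right)} + q{\left(b{\left(4 \right)} \right)}\right) \left(- \frac{45}{-124}\right) = \left(7 + 4\right) \left(- \frac{45}{-124}\right) = 11 \left(\left(-45\right) \left(- \frac{1}{124}\right)\right) = 11 \cdot \frac{45}{124} = \frac{495}{124}$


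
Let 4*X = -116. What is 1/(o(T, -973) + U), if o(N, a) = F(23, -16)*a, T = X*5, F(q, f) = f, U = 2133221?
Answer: 1/2148789 ≈ 4.6538e-7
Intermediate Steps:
X = -29 (X = (¼)*(-116) = -29)
T = -145 (T = -29*5 = -145)
o(N, a) = -16*a
1/(o(T, -973) + U) = 1/(-16*(-973) + 2133221) = 1/(15568 + 2133221) = 1/2148789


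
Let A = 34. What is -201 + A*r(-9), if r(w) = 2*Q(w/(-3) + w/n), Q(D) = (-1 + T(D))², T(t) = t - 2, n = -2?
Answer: 1176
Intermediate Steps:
T(t) = -2 + t
Q(D) = (-3 + D)² (Q(D) = (-1 + (-2 + D))² = (-3 + D)²)
r(w) = 2*(-3 - 5*w/6)² (r(w) = 2*(-3 + (w/(-3) + w/(-2)))² = 2*(-3 + (w*(-⅓) + w*(-½)))² = 2*(-3 + (-w/3 - w/2))² = 2*(-3 - 5*w/6)²)
-201 + A*r(-9) = -201 + 34*((18 + 5*(-9))²/18) = -201 + 34*((18 - 45)²/18) = -201 + 34*((1/18)*(-27)²) = -201 + 34*((1/18)*729) = -201 + 34*(81/2) = -201 + 1377 = 1176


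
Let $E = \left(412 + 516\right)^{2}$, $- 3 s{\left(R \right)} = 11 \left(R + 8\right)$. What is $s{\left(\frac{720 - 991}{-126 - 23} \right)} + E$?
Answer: $\frac{384933155}{447} \approx 8.6115 \cdot 10^{5}$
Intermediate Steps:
$s{\left(R \right)} = - \frac{88}{3} - \frac{11 R}{3}$ ($s{\left(R \right)} = - \frac{11 \left(R + 8\right)}{3} = - \frac{11 \left(8 + R\right)}{3} = - \frac{88 + 11 R}{3} = - \frac{88}{3} - \frac{11 R}{3}$)
$E = 861184$ ($E = 928^{2} = 861184$)
$s{\left(\frac{720 - 991}{-126 - 23} \right)} + E = \left(- \frac{88}{3} - \frac{11 \frac{720 - 991}{-126 - 23}}{3}\right) + 861184 = \left(- \frac{88}{3} - \frac{11 \left(- \frac{271}{-149}\right)}{3}\right) + 861184 = \left(- \frac{88}{3} - \frac{11 \left(\left(-271\right) \left(- \frac{1}{149}\right)\right)}{3}\right) + 861184 = \left(- \frac{88}{3} - \frac{2981}{447}\right) + 861184 = - \frac{16093}{447} + 861184 = \frac{384933155}{447}$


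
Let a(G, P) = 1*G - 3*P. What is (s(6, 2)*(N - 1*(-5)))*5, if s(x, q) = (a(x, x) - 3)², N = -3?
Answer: 2250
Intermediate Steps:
a(G, P) = G - 3*P
s(x, q) = (-3 - 2*x)² (s(x, q) = ((x - 3*x) - 3)² = (-2*x - 3)² = (-3 - 2*x)²)
(s(6, 2)*(N - 1*(-5)))*5 = ((3 + 2*6)²*(-3 - 1*(-5)))*5 = ((3 + 12)²*(-3 + 5))*5 = (15²*2)*5 = (225*2)*5 = 450*5 = 2250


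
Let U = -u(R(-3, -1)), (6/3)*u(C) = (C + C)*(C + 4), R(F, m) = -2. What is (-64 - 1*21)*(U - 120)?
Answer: 9860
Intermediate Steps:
u(C) = C*(4 + C) (u(C) = ((C + C)*(C + 4))/2 = ((2*C)*(4 + C))/2 = (2*C*(4 + C))/2 = C*(4 + C))
U = 4 (U = -(-2)*(4 - 2) = -(-2)*2 = -1*(-4) = 4)
(-64 - 1*21)*(U - 120) = (-64 - 1*21)*(4 - 120) = (-64 - 21)*(-116) = -85*(-116) = 9860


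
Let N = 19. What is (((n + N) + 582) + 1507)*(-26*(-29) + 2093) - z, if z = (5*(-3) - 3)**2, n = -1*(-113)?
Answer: 6322863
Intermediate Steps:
n = 113
z = 324 (z = (-15 - 3)**2 = (-18)**2 = 324)
(((n + N) + 582) + 1507)*(-26*(-29) + 2093) - z = (((113 + 19) + 582) + 1507)*(-26*(-29) + 2093) - 1*324 = ((132 + 582) + 1507)*(754 + 2093) - 324 = (714 + 1507)*2847 - 324 = 2221*2847 - 324 = 6323187 - 324 = 6322863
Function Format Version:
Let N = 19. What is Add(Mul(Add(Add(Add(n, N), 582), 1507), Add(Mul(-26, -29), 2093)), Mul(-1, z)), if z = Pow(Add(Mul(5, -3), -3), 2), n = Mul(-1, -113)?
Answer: 6322863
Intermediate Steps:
n = 113
z = 324 (z = Pow(Add(-15, -3), 2) = Pow(-18, 2) = 324)
Add(Mul(Add(Add(Add(n, N), 582), 1507), Add(Mul(-26, -29), 2093)), Mul(-1, z)) = Add(Mul(Add(Add(Add(113, 19), 582), 1507), Add(Mul(-26, -29), 2093)), Mul(-1, 324)) = Add(Mul(Add(Add(132, 582), 1507), Add(754, 2093)), -324) = Add(Mul(Add(714, 1507), 2847), -324) = Add(Mul(2221, 2847), -324) = Add(6323187, -324) = 6322863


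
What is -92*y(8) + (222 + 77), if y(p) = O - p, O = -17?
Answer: 2599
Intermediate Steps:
y(p) = -17 - p
-92*y(8) + (222 + 77) = -92*(-17 - 1*8) + (222 + 77) = -92*(-17 - 8) + 299 = -92*(-25) + 299 = 2300 + 299 = 2599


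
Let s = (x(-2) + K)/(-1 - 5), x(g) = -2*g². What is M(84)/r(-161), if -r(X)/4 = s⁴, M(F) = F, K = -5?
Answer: -27216/28561 ≈ -0.95291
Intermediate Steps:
s = 13/6 (s = (-2*(-2)² - 5)/(-1 - 5) = (-2*4 - 5)/(-6) = (-8 - 5)*(-⅙) = -13*(-⅙) = 13/6 ≈ 2.1667)
r(X) = -28561/324 (r(X) = -4*(13/6)⁴ = -4*28561/1296 = -28561/324)
M(84)/r(-161) = 84/(-28561/324) = 84*(-324/28561) = -27216/28561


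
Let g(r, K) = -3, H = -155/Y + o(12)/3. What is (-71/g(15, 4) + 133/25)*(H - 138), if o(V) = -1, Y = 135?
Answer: -8187284/2025 ≈ -4043.1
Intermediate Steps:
H = -40/27 (H = -155/135 - 1/3 = -155*1/135 - 1*1/3 = -31/27 - 1/3 = -40/27 ≈ -1.4815)
(-71/g(15, 4) + 133/25)*(H - 138) = (-71/(-3) + 133/25)*(-40/27 - 138) = (-71*(-1/3) + 133*(1/25))*(-3766/27) = (71/3 + 133/25)*(-3766/27) = (2174/75)*(-3766/27) = -8187284/2025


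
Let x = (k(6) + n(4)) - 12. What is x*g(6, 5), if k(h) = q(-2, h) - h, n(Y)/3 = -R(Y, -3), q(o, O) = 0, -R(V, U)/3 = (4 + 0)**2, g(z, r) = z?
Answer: 756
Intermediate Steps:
R(V, U) = -48 (R(V, U) = -3*(4 + 0)**2 = -3*4**2 = -3*16 = -48)
n(Y) = 144 (n(Y) = 3*(-1*(-48)) = 3*48 = 144)
k(h) = -h (k(h) = 0 - h = -h)
x = 126 (x = (-1*6 + 144) - 12 = (-6 + 144) - 12 = 138 - 12 = 126)
x*g(6, 5) = 126*6 = 756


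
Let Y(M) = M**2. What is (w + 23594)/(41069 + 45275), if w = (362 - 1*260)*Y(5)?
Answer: 76/251 ≈ 0.30279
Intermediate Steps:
w = 2550 (w = (362 - 1*260)*5**2 = (362 - 260)*25 = 102*25 = 2550)
(w + 23594)/(41069 + 45275) = (2550 + 23594)/(41069 + 45275) = 26144/86344 = 26144*(1/86344) = 76/251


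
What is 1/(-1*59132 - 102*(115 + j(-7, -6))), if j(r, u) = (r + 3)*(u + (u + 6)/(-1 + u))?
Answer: -1/73310 ≈ -1.3641e-5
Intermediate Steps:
j(r, u) = (3 + r)*(u + (6 + u)/(-1 + u))
1/(-1*59132 - 102*(115 + j(-7, -6))) = 1/(-1*59132 - 102*(115 + (18 + 3*(-6)**2 + 6*(-7) - 7*(-6)**2)/(-1 - 6))) = 1/(-59132 - 102*(115 + (18 + 3*36 - 42 - 7*36)/(-7))) = 1/(-59132 - 102*(115 - (18 + 108 - 42 - 252)/7)) = 1/(-59132 - 102*(115 - 1/7*(-168))) = 1/(-59132 - 102*(115 + 24)) = 1/(-59132 - 102*139) = 1/(-59132 - 14178) = 1/(-73310) = -1/73310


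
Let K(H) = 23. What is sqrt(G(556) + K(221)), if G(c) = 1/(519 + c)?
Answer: sqrt(1063218)/215 ≈ 4.7959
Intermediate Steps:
sqrt(G(556) + K(221)) = sqrt(1/(519 + 556) + 23) = sqrt(1/1075 + 23) = sqrt(24726/1075) = sqrt(1063218)/215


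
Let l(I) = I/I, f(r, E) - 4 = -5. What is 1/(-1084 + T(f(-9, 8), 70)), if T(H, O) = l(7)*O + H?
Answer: -1/1015 ≈ -0.00098522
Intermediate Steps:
f(r, E) = -1 (f(r, E) = 4 - 5 = -1)
l(I) = 1
T(H, O) = H + O (T(H, O) = 1*O + H = O + H = H + O)
1/(-1084 + T(f(-9, 8), 70)) = 1/(-1084 + (-1 + 70)) = 1/(-1084 + 69) = 1/(-1015) = -1/1015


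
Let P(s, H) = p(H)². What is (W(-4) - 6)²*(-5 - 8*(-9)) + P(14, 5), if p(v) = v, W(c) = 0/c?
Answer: 2437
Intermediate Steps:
W(c) = 0
P(s, H) = H²
(W(-4) - 6)²*(-5 - 8*(-9)) + P(14, 5) = (0 - 6)²*(-5 - 8*(-9)) + 5² = (-6)²*(-5 + 72) + 25 = 36*67 + 25 = 2412 + 25 = 2437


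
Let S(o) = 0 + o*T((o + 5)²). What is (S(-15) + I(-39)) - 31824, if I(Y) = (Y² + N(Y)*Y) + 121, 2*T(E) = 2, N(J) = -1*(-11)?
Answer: -30626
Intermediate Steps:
N(J) = 11
T(E) = 1 (T(E) = (½)*2 = 1)
S(o) = o (S(o) = 0 + o*1 = 0 + o = o)
I(Y) = 121 + Y² + 11*Y (I(Y) = (Y² + 11*Y) + 121 = 121 + Y² + 11*Y)
(S(-15) + I(-39)) - 31824 = (-15 + (121 + (-39)² + 11*(-39))) - 31824 = (-15 + (121 + 1521 - 429)) - 31824 = (-15 + 1213) - 31824 = 1198 - 31824 = -30626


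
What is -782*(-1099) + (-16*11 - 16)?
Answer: 859226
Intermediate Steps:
-782*(-1099) + (-16*11 - 16) = 859418 + (-176 - 16) = 859418 - 192 = 859226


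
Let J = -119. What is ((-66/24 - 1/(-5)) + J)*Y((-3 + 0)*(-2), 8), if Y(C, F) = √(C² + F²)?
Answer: -2431/2 ≈ -1215.5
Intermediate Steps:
((-66/24 - 1/(-5)) + J)*Y((-3 + 0)*(-2), 8) = ((-66/24 - 1/(-5)) - 119)*√(((-3 + 0)*(-2))² + 8²) = ((-66*1/24 - 1*(-⅕)) - 119)*√((-3*(-2))² + 64) = ((-11/4 + ⅕) - 119)*√(6² + 64) = (-51/20 - 119)*√(36 + 64) = -2431*√100/20 = -2431/20*10 = -2431/2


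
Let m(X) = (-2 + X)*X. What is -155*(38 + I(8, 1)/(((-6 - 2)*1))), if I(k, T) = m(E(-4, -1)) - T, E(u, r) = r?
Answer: -23405/4 ≈ -5851.3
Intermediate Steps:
m(X) = X*(-2 + X)
I(k, T) = 3 - T (I(k, T) = -(-2 - 1) - T = -1*(-3) - T = 3 - T)
-155*(38 + I(8, 1)/(((-6 - 2)*1))) = -155*(38 + (3 - 1*1)/(((-6 - 2)*1))) = -155*(38 + (3 - 1)/((-8*1))) = -155*(38 + 2/(-8)) = -155*(38 + 2*(-1/8)) = -155*(38 - 1/4) = -155*151/4 = -23405/4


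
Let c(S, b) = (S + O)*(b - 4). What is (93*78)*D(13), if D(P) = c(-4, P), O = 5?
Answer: 65286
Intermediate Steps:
c(S, b) = (-4 + b)*(5 + S) (c(S, b) = (S + 5)*(b - 4) = (5 + S)*(-4 + b) = (-4 + b)*(5 + S))
D(P) = -4 + P (D(P) = -20 - 4*(-4) + 5*P - 4*P = -20 + 16 + 5*P - 4*P = -4 + P)
(93*78)*D(13) = (93*78)*(-4 + 13) = 7254*9 = 65286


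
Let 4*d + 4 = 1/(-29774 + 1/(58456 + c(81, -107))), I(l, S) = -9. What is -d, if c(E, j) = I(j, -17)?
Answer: 6960862355/6960803908 ≈ 1.0000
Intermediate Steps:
c(E, j) = -9
d = -6960862355/6960803908 (d = -1 + 1/(4*(-29774 + 1/(58456 - 9))) = -1 + 1/(4*(-29774 + 1/58447)) = -1 + 1/(4*(-1740200977/58447)) = -1 + (¼)*(-58447/1740200977) = -1 - 58447/6960803908 = -6960862355/6960803908 ≈ -1.0000)
-d = -1*(-6960862355/6960803908) = 6960862355/6960803908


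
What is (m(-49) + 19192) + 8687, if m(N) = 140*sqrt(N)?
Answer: 27879 + 980*I ≈ 27879.0 + 980.0*I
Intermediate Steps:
(m(-49) + 19192) + 8687 = (140*sqrt(-49) + 19192) + 8687 = (140*(7*I) + 19192) + 8687 = (980*I + 19192) + 8687 = (19192 + 980*I) + 8687 = 27879 + 980*I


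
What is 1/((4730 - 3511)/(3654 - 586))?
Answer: 3068/1219 ≈ 2.5168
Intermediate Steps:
1/((4730 - 3511)/(3654 - 586)) = 1/(1219/3068) = 3068/1219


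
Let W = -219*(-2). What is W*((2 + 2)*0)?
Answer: 0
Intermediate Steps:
W = 438
W*((2 + 2)*0) = 438*((2 + 2)*0) = 438*(4*0) = 438*0 = 0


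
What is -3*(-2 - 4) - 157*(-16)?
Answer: 2530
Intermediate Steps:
-3*(-2 - 4) - 157*(-16) = -3*(-6) + 2512 = 18 + 2512 = 2530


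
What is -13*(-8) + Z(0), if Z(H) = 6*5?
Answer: 134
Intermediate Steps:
Z(H) = 30
-13*(-8) + Z(0) = -13*(-8) + 30 = 104 + 30 = 134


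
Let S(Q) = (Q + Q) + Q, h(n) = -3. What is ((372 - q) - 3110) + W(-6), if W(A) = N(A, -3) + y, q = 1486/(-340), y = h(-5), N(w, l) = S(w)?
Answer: -468287/170 ≈ -2754.6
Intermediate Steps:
S(Q) = 3*Q (S(Q) = 2*Q + Q = 3*Q)
N(w, l) = 3*w
y = -3
q = -743/170 (q = 1486*(-1/340) = -743/170 ≈ -4.3706)
W(A) = -3 + 3*A (W(A) = 3*A - 3 = -3 + 3*A)
((372 - q) - 3110) + W(-6) = ((372 - 1*(-743/170)) - 3110) + (-3 + 3*(-6)) = ((372 + 743/170) - 3110) + (-3 - 18) = (63983/170 - 3110) - 21 = -464717/170 - 21 = -468287/170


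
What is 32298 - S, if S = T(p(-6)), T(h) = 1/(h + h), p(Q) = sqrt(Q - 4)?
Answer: 32298 + I*sqrt(10)/20 ≈ 32298.0 + 0.15811*I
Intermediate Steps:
p(Q) = sqrt(-4 + Q)
T(h) = 1/(2*h)
S = -I*sqrt(10)/20 (S = 1/(2*(sqrt(-4 - 6))) = 1/(2*(sqrt(-10))) = 1/(2*((I*sqrt(10)))) = (-I*sqrt(10)/10)/2 = -I*sqrt(10)/20 ≈ -0.15811*I)
32298 - S = 32298 - (-1)*I*sqrt(10)/20 = 32298 + I*sqrt(10)/20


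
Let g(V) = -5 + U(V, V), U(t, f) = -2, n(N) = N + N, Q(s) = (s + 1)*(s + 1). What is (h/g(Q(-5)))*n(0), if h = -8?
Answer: 0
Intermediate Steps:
Q(s) = (1 + s)² (Q(s) = (1 + s)*(1 + s) = (1 + s)²)
n(N) = 2*N
g(V) = -7 (g(V) = -5 - 2 = -7)
(h/g(Q(-5)))*n(0) = (-8/(-7))*(2*0) = -8*(-⅐)*0 = (8/7)*0 = 0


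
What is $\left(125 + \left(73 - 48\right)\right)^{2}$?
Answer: $22500$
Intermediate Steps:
$\left(125 + \left(73 - 48\right)\right)^{2} = \left(125 + 25\right)^{2} = 150^{2} = 22500$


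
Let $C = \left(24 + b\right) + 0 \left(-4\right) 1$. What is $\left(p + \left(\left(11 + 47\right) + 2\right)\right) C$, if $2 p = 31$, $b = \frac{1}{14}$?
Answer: $\frac{50887}{28} \approx 1817.4$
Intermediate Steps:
$b = \frac{1}{14} \approx 0.071429$
$C = \frac{337}{14}$ ($C = \left(24 + \frac{1}{14}\right) + 0 \left(-4\right) 1 = \frac{337}{14} + 0 \cdot 1 = \frac{337}{14} + 0 = \frac{337}{14} \approx 24.071$)
$p = \frac{31}{2}$ ($p = \frac{1}{2} \cdot 31 = \frac{31}{2} \approx 15.5$)
$\left(p + \left(\left(11 + 47\right) + 2\right)\right) C = \left(\frac{31}{2} + \left(\left(11 + 47\right) + 2\right)\right) \frac{337}{14} = \left(\frac{31}{2} + \left(58 + 2\right)\right) \frac{337}{14} = \left(\frac{31}{2} + 60\right) \frac{337}{14} = \frac{151}{2} \cdot \frac{337}{14} = \frac{50887}{28}$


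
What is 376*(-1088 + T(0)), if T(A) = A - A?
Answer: -409088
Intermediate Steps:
T(A) = 0
376*(-1088 + T(0)) = 376*(-1088 + 0) = 376*(-1088) = -409088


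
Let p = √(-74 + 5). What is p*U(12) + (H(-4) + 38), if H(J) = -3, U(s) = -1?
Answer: 35 - I*√69 ≈ 35.0 - 8.3066*I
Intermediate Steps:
p = I*√69 (p = √(-69) = I*√69 ≈ 8.3066*I)
p*U(12) + (H(-4) + 38) = (I*√69)*(-1) + (-3 + 38) = -I*√69 + 35 = 35 - I*√69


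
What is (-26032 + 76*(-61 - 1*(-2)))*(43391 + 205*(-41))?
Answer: -1067632776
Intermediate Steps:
(-26032 + 76*(-61 - 1*(-2)))*(43391 + 205*(-41)) = (-26032 + 76*(-61 + 2))*(43391 - 8405) = (-26032 + 76*(-59))*34986 = (-26032 - 4484)*34986 = -30516*34986 = -1067632776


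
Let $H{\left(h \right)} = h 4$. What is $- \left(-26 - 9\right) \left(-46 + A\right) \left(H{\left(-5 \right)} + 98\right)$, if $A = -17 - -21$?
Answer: $-114660$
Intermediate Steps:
$A = 4$ ($A = -17 + 21 = 4$)
$H{\left(h \right)} = 4 h$
$- \left(-26 - 9\right) \left(-46 + A\right) \left(H{\left(-5 \right)} + 98\right) = - \left(-26 - 9\right) \left(-46 + 4\right) \left(4 \left(-5\right) + 98\right) = - \left(-35\right) \left(-42\right) \left(-20 + 98\right) = \left(-1\right) 1470 \cdot 78 = \left(-1470\right) 78 = -114660$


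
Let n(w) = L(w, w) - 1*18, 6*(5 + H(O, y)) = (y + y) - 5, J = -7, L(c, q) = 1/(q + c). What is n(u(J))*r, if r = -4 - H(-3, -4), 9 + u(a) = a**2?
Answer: -27341/480 ≈ -56.960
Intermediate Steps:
L(c, q) = 1/(c + q)
H(O, y) = -35/6 + y/3 (H(O, y) = -5 + ((y + y) - 5)/6 = -5 + (2*y - 5)/6 = -5 + (-5 + 2*y)/6 = -5 + (-5/6 + y/3) = -35/6 + y/3)
u(a) = -9 + a**2
r = 19/6 (r = -4 - (-35/6 + (1/3)*(-4)) = -4 - (-35/6 - 4/3) = -4 - 1*(-43/6) = -4 + 43/6 = 19/6 ≈ 3.1667)
n(w) = -18 + 1/(2*w) (n(w) = 1/(w + w) - 1*18 = 1/(2*w) - 18 = -18 + 1/(2*w))
n(u(J))*r = (-18 + 1/(2*(-9 + (-7)**2)))*(19/6) = (-18 + 1/(2*(-9 + 49)))*(19/6) = (-18 + (1/2)/40)*(19/6) = (-18 + (1/2)*(1/40))*(19/6) = (-18 + 1/80)*(19/6) = -1439/80*19/6 = -27341/480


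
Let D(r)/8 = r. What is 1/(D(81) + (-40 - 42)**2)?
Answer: 1/7372 ≈ 0.00013565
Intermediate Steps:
D(r) = 8*r
1/(D(81) + (-40 - 42)**2) = 1/(8*81 + (-40 - 42)**2) = 1/(648 + (-82)**2) = 1/(648 + 6724) = 1/7372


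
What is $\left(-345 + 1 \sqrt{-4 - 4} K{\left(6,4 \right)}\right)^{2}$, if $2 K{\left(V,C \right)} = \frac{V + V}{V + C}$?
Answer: $\frac{2975553}{25} - 828 i \sqrt{2} \approx 1.1902 \cdot 10^{5} - 1171.0 i$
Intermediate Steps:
$K{\left(V,C \right)} = \frac{V}{C + V}$ ($K{\left(V,C \right)} = \frac{\left(V + V\right) \frac{1}{V + C}}{2} = \frac{2 V \frac{1}{C + V}}{2} = \frac{V}{C + V}$)
$\left(-345 + 1 \sqrt{-4 - 4} K{\left(6,4 \right)}\right)^{2} = \left(-345 + 1 \sqrt{-4 - 4} \frac{6}{4 + 6}\right)^{2} = \left(-345 + 1 \sqrt{-8} \cdot \frac{6}{10}\right)^{2} = \left(-345 + 1 \cdot 2 i \sqrt{2} \cdot 6 \cdot \frac{1}{10}\right)^{2} = \left(-345 + 2 i \sqrt{2} \cdot \frac{3}{5}\right)^{2} = \left(-345 + \frac{6 i \sqrt{2}}{5}\right)^{2}$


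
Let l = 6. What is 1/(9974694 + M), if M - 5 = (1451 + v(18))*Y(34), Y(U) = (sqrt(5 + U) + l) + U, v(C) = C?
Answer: 10033459/100670215344202 - 1469*sqrt(39)/100670215344202 ≈ 9.9575e-8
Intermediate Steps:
Y(U) = 6 + U + sqrt(5 + U) (Y(U) = (sqrt(5 + U) + 6) + U = (6 + sqrt(5 + U)) + U = 6 + U + sqrt(5 + U))
M = 58765 + 1469*sqrt(39) (M = 5 + (1451 + 18)*(6 + 34 + sqrt(5 + 34)) = 5 + 1469*(6 + 34 + sqrt(39)) = 5 + 1469*(40 + sqrt(39)) = 5 + (58760 + 1469*sqrt(39)) = 58765 + 1469*sqrt(39) ≈ 67939.)
1/(9974694 + M) = 1/(9974694 + (58765 + 1469*sqrt(39))) = 1/(10033459 + 1469*sqrt(39))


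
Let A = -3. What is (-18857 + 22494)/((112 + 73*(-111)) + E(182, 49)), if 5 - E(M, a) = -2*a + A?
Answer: -3637/7885 ≈ -0.46126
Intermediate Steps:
E(M, a) = 8 + 2*a (E(M, a) = 5 - (-2*a - 3) = 5 - (-3 - 2*a) = 5 + (3 + 2*a) = 8 + 2*a)
(-18857 + 22494)/((112 + 73*(-111)) + E(182, 49)) = (-18857 + 22494)/((112 + 73*(-111)) + (8 + 2*49)) = 3637/((112 - 8103) + (8 + 98)) = 3637/(-7991 + 106) = 3637/(-7885) = 3637*(-1/7885) = -3637/7885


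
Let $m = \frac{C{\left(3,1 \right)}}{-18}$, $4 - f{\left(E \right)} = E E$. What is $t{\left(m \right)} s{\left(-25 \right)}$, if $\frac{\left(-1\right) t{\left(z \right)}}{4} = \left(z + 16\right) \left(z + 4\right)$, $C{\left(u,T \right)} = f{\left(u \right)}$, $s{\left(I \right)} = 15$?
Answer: $- \frac{112805}{27} \approx -4178.0$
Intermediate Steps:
$f{\left(E \right)} = 4 - E^{2}$ ($f{\left(E \right)} = 4 - E E = 4 - E^{2}$)
$C{\left(u,T \right)} = 4 - u^{2}$
$m = \frac{5}{18}$ ($m = \frac{4 - 3^{2}}{-18} = \left(4 - 9\right) \left(- \frac{1}{18}\right) = \left(-5\right) \left(- \frac{1}{18}\right) = \frac{5}{18} \approx 0.27778$)
$t{\left(z \right)} = - 4 \left(4 + z\right) \left(16 + z\right)$ ($t{\left(z \right)} = - 4 \left(z + 16\right) \left(z + 4\right) = - 4 \left(16 + z\right) \left(4 + z\right) = - 4 \left(4 + z\right) \left(16 + z\right)$)
$t{\left(m \right)} s{\left(-25 \right)} = \left(-256 - \frac{200}{9} - 4 \left(\frac{5}{18}\right)^{2}\right) 15 = \left(-256 - \frac{200}{9} - \frac{25}{81}\right) 15 = \left(- \frac{22561}{81}\right) 15 = - \frac{112805}{27}$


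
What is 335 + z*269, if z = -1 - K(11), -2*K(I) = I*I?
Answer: 32681/2 ≈ 16341.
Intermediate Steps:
K(I) = -I²/2 (K(I) = -I*I/2 = -I²/2)
z = 119/2 (z = -1 - (-1)*11²/2 = -1 - (-1)*121/2 = -1 - 1*(-121/2) = -1 + 121/2 = 119/2 ≈ 59.500)
335 + z*269 = 335 + (119/2)*269 = 335 + 32011/2 = 32681/2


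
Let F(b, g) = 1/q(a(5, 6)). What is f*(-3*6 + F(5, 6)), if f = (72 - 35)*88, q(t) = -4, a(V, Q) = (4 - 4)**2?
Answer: -59422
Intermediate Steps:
a(V, Q) = 0 (a(V, Q) = 0**2 = 0)
F(b, g) = -1/4 (F(b, g) = 1/(-4) = -1/4)
f = 3256 (f = 37*88 = 3256)
f*(-3*6 + F(5, 6)) = 3256*(-3*6 - 1/4) = 3256*(-18 - 1/4) = 3256*(-73/4) = -59422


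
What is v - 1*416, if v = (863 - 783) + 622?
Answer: 286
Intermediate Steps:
v = 702 (v = 80 + 622 = 702)
v - 1*416 = 702 - 1*416 = 702 - 416 = 286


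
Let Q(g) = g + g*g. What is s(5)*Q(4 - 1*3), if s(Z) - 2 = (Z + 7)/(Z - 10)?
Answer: -4/5 ≈ -0.80000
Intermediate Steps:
Q(g) = g + g**2
s(Z) = 2 + (7 + Z)/(-10 + Z) (s(Z) = 2 + (Z + 7)/(Z - 10) = 2 + (7 + Z)/(-10 + Z))
s(5)*Q(4 - 1*3) = ((-13 + 3*5)/(-10 + 5))*((4 - 1*3)*(1 + (4 - 1*3))) = ((-13 + 15)/(-5))*((4 - 3)*(1 + (4 - 3))) = (-1/5*2)*(1*(1 + 1)) = -2*2/5 = -2/5*2 = -4/5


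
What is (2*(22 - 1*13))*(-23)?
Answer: -414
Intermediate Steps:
(2*(22 - 1*13))*(-23) = (2*(22 - 13))*(-23) = (2*9)*(-23) = 18*(-23) = -414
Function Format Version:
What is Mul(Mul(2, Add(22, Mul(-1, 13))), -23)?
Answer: -414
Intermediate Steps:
Mul(Mul(2, Add(22, Mul(-1, 13))), -23) = Mul(Mul(2, Add(22, -13)), -23) = Mul(Mul(2, 9), -23) = Mul(18, -23) = -414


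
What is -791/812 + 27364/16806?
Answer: 637573/974748 ≈ 0.65409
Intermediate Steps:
-791/812 + 27364/16806 = -791*1/812 + 27364*(1/16806) = -113/116 + 13682/8403 = 637573/974748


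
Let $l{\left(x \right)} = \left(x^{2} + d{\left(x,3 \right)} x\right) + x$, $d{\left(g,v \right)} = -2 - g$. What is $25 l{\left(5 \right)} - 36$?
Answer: $-161$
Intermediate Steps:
$l{\left(x \right)} = x + x^{2} + x \left(-2 - x\right)$ ($l{\left(x \right)} = \left(x^{2} + \left(-2 - x\right) x\right) + x = \left(x^{2} + x \left(-2 - x\right)\right) + x = x + x^{2} + x \left(-2 - x\right)$)
$25 l{\left(5 \right)} - 36 = 25 \left(\left(-1\right) 5\right) - 36 = 25 \left(-5\right) - 36 = -125 - 36 = -161$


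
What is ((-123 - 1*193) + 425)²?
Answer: 11881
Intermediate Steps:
((-123 - 1*193) + 425)² = ((-123 - 193) + 425)² = (-316 + 425)² = 109² = 11881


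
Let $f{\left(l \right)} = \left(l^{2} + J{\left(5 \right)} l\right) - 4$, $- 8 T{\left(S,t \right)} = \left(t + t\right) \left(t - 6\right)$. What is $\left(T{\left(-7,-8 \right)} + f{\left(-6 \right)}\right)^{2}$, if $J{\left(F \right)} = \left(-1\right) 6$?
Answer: $1600$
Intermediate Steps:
$J{\left(F \right)} = -6$
$T{\left(S,t \right)} = - \frac{t \left(-6 + t\right)}{4}$ ($T{\left(S,t \right)} = - \frac{\left(t + t\right) \left(t - 6\right)}{8} = - \frac{2 t \left(-6 + t\right)}{8} = - \frac{t \left(-6 + t\right)}{4}$)
$f{\left(l \right)} = -4 + l^{2} - 6 l$ ($f{\left(l \right)} = \left(l^{2} - 6 l\right) - 4 = -4 + l^{2} - 6 l$)
$\left(T{\left(-7,-8 \right)} + f{\left(-6 \right)}\right)^{2} = \left(\frac{1}{4} \left(-8\right) \left(6 - -8\right) - \left(-32 - 36\right)\right)^{2} = \left(\frac{1}{4} \left(-8\right) \left(6 + 8\right) + \left(-4 + 36 + 36\right)\right)^{2} = \left(\frac{1}{4} \left(-8\right) 14 + 68\right)^{2} = \left(-28 + 68\right)^{2} = 40^{2} = 1600$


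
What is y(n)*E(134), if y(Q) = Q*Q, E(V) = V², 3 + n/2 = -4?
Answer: 3519376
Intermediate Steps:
n = -14 (n = -6 + 2*(-4) = -6 - 8 = -14)
y(Q) = Q²
y(n)*E(134) = (-14)²*134² = 196*17956 = 3519376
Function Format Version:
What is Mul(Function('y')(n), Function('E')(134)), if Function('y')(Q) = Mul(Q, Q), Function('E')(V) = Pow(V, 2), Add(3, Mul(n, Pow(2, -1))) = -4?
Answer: 3519376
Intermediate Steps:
n = -14 (n = Add(-6, Mul(2, -4)) = Add(-6, -8) = -14)
Function('y')(Q) = Pow(Q, 2)
Mul(Function('y')(n), Function('E')(134)) = Mul(Pow(-14, 2), Pow(134, 2)) = Mul(196, 17956) = 3519376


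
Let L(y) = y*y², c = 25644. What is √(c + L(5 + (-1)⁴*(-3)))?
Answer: 22*√53 ≈ 160.16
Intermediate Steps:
L(y) = y³
√(c + L(5 + (-1)⁴*(-3))) = √(25644 + (5 + (-1)⁴*(-3))³) = √(25644 + (5 + 1*(-3))³) = √(25644 + (5 - 3)³) = √(25644 + 2³) = √(25644 + 8) = √25652 = 22*√53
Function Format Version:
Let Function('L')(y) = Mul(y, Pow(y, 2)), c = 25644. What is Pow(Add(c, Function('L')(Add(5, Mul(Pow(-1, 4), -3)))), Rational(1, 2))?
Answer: Mul(22, Pow(53, Rational(1, 2))) ≈ 160.16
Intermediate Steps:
Function('L')(y) = Pow(y, 3)
Pow(Add(c, Function('L')(Add(5, Mul(Pow(-1, 4), -3)))), Rational(1, 2)) = Pow(Add(25644, Pow(Add(5, Mul(Pow(-1, 4), -3)), 3)), Rational(1, 2)) = Pow(Add(25644, Pow(Add(5, Mul(1, -3)), 3)), Rational(1, 2)) = Pow(Add(25644, Pow(Add(5, -3), 3)), Rational(1, 2)) = Pow(Add(25644, Pow(2, 3)), Rational(1, 2)) = Pow(Add(25644, 8), Rational(1, 2)) = Pow(25652, Rational(1, 2)) = Mul(22, Pow(53, Rational(1, 2)))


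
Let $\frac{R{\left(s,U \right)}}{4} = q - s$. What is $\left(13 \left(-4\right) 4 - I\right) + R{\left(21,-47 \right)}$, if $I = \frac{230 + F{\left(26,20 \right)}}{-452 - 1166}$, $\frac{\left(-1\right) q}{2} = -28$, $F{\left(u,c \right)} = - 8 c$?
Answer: $- \frac{54977}{809} \approx -67.957$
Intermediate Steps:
$q = 56$ ($q = \left(-2\right) \left(-28\right) = 56$)
$I = - \frac{35}{809}$ ($I = \frac{230 - 160}{-452 - 1166} = \frac{230 - 160}{-1618} = 70 \left(- \frac{1}{1618}\right) = - \frac{35}{809} \approx -0.043263$)
$R{\left(s,U \right)} = 224 - 4 s$ ($R{\left(s,U \right)} = 4 \left(56 - s\right) = 224 - 4 s$)
$\left(13 \left(-4\right) 4 - I\right) + R{\left(21,-47 \right)} = \left(13 \left(-4\right) 4 - - \frac{35}{809}\right) + \left(224 - 84\right) = \left(\left(-52\right) 4 + \frac{35}{809}\right) + \left(224 - 84\right) = \left(-208 + \frac{35}{809}\right) + 140 = - \frac{168237}{809} + 140 = - \frac{54977}{809}$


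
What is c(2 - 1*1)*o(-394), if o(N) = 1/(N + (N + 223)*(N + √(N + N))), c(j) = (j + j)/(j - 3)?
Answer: -85/5722541 - 171*I*√197/2254681154 ≈ -1.4854e-5 - 1.0645e-6*I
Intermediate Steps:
c(j) = 2*j/(-3 + j) (c(j) = (2*j)/(-3 + j) = 2*j/(-3 + j))
o(N) = 1/(N + (223 + N)*(N + √2*√N)) (o(N) = 1/(N + (223 + N)*(N + √(2*N))) = 1/(N + (223 + N)*(N + √2*√N)))
c(2 - 1*1)*o(-394) = (2*(2 - 1*1)/(-3 + (2 - 1*1)))/((-394)² + 224*(-394) + √2*(-394)^(3/2) + 223*√2*√(-394)) = (2*(2 - 1)/(-3 + (2 - 1)))/(155236 - 88256 + √2*(-394*I*√394) + 223*√2*(I*√394)) = (2*1/(-3 + 1))/(155236 - 88256 - 788*I*√197 + 446*I*√197) = (2*1/(-2))/(66980 - 342*I*√197) = (2*1*(-½))/(66980 - 342*I*√197) = -1/(66980 - 342*I*√197)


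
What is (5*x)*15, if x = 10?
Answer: 750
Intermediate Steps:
(5*x)*15 = (5*10)*15 = 50*15 = 750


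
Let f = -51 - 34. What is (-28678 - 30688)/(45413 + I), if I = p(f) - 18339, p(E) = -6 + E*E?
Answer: -59366/34293 ≈ -1.7311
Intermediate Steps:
f = -85
p(E) = -6 + E**2
I = -11120 (I = (-6 + (-85)**2) - 18339 = (-6 + 7225) - 18339 = 7219 - 18339 = -11120)
(-28678 - 30688)/(45413 + I) = (-28678 - 30688)/(45413 - 11120) = -59366/34293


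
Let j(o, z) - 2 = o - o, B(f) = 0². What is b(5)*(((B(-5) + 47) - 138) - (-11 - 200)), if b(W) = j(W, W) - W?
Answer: -360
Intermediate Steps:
B(f) = 0
j(o, z) = 2 (j(o, z) = 2 + (o - o) = 2 + 0 = 2)
b(W) = 2 - W
b(5)*(((B(-5) + 47) - 138) - (-11 - 200)) = (2 - 1*5)*(((0 + 47) - 138) - (-11 - 200)) = (2 - 5)*((47 - 138) - 1*(-211)) = -3*(-91 + 211) = -3*120 = -360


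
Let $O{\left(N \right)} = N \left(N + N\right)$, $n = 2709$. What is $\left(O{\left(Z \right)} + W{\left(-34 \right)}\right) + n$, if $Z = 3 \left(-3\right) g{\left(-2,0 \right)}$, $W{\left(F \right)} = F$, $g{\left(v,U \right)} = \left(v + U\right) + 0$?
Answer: $3323$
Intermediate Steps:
$g{\left(v,U \right)} = U + v$ ($g{\left(v,U \right)} = \left(U + v\right) + 0 = U + v$)
$Z = 18$ ($Z = 3 \left(-3\right) \left(0 - 2\right) = \left(-9\right) \left(-2\right) = 18$)
$O{\left(N \right)} = 2 N^{2}$ ($O{\left(N \right)} = N 2 N = 2 N^{2}$)
$\left(O{\left(Z \right)} + W{\left(-34 \right)}\right) + n = \left(2 \cdot 18^{2} - 34\right) + 2709 = \left(2 \cdot 324 - 34\right) + 2709 = \left(648 - 34\right) + 2709 = 614 + 2709 = 3323$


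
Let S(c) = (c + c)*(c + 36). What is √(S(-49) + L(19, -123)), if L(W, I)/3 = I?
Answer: √905 ≈ 30.083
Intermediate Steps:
S(c) = 2*c*(36 + c) (S(c) = (2*c)*(36 + c) = 2*c*(36 + c))
L(W, I) = 3*I
√(S(-49) + L(19, -123)) = √(2*(-49)*(36 - 49) + 3*(-123)) = √(2*(-49)*(-13) - 369) = √(1274 - 369) = √905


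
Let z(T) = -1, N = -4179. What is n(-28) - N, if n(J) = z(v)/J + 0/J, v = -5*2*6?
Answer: 117013/28 ≈ 4179.0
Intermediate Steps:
v = -60 (v = -10*6 = -60)
n(J) = -1/J (n(J) = -1/J + 0/J = -1/J + 0 = -1/J)
n(-28) - N = -1/(-28) - 1*(-4179) = -1*(-1/28) + 4179 = 1/28 + 4179 = 117013/28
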